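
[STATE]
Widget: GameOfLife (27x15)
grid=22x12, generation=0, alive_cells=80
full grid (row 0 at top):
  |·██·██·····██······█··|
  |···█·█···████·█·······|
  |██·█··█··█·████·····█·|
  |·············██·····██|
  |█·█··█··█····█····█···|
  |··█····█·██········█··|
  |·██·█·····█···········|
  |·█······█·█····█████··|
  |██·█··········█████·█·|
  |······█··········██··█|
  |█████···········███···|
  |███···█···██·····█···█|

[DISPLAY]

Gen: 0                     
·██·██·····██······█··     
···█·█···████·█·······     
██·█··█··█·████·····█·     
·············██·····██     
█·█··█··█····█····█···     
··█····█·██········█··     
·██·█·····█···········     
·█······█·█····█████··     
██·█··········█████·█·     
······█··········██··█     
█████···········███···     
███···█···██·····█···█     
                           
                           


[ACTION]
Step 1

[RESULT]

Gen: 1                     
··████······██········     
█··█·██··█····█·······     
··█·█····█·····█····██     
█·█················███     
·█······██···██····██·     
··█·····███···········     
·███····█·██····██·█··     
···█·····█····█····█··     
███···········█·····█·     
····█·················     
█··█·█··········█·····     
█···············███···     
                           
                           


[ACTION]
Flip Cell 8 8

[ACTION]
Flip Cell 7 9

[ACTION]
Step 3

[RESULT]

Gen: 4                     
·····██······██·······     
·█·██·█·····█··█······     
·█████·······██·······     
·█████·███············     
··█·······█·······██··     
···██······█·····██···     
·······█···█·····█····     
···██···█··█······██··     
···██·············██··     
······················     
················██····     
················██····     
                           
                           


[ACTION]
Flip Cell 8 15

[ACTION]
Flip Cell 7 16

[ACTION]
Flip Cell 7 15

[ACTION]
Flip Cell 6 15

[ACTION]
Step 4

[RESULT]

Gen: 8                     
·····███·····██·······     
·······██···█··█······     
·······██····██·······     
······█·█·█······███··     
······██···██···█··█··     
···█·███···█████·██·█·     
··█████····██·███·····     
··█··█·······███······     
···██·················     
······················     
······················     
······················     
                           
                           


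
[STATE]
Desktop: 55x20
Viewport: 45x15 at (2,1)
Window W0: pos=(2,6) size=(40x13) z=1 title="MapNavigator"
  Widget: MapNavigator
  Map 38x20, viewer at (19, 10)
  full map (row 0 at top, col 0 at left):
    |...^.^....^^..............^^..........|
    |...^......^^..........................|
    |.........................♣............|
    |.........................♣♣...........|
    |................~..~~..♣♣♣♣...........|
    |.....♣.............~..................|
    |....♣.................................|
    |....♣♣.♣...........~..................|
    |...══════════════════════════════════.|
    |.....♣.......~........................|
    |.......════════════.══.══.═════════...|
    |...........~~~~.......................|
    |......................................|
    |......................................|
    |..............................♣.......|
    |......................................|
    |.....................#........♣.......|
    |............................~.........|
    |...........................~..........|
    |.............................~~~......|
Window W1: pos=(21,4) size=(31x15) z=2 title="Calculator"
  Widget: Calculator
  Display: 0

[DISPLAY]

                                             
                                             
                                             
                   ┏━━━━━━━━━━━━━━━━━━━━━━━━━
                   ┃ Calculator              
┏━━━━━━━━━━━━━━━━━━┠─────────────────────────
┃ MapNavigator     ┃                         
┠──────────────────┃┌───┬───┬───┬───┐        
┃....♣.............┃│ 7 │ 8 │ 9 │ ÷ │        
┃....♣♣.♣..........┃├───┼───┼───┼───┤        
┃...═══════════════┃│ 4 │ 5 │ 6 │ × │        
┃.....♣.......~....┃├───┼───┼───┼───┤        
┃.......═══════════┃│ 1 │ 2 │ 3 │ - │        
┃...........~~~~...┃├───┼───┼───┼───┤        
┃..................┃│ 0 │ . │ = │ + │        


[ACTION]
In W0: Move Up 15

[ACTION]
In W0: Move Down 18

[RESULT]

                                             
                                             
                                             
                   ┏━━━━━━━━━━━━━━━━━━━━━━━━━
                   ┃ Calculator              
┏━━━━━━━━━━━━━━━━━━┠─────────────────────────
┃ MapNavigator     ┃                         
┠──────────────────┃┌───┬───┬───┬───┐        
┃..................┃│ 7 │ 8 │ 9 │ ÷ │        
┃..................┃├───┼───┼───┼───┤        
┃..................┃│ 4 │ 5 │ 6 │ × │        
┃..................┃├───┼───┼───┼───┤        
┃..................┃│ 1 │ 2 │ 3 │ - │        
┃..................┃├───┼───┼───┼───┤        
┃                  ┃│ 0 │ . │ = │ + │        


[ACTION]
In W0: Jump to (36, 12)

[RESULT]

                                             
                                             
                                             
                   ┏━━━━━━━━━━━━━━━━━━━━━━━━━
                   ┃ Calculator              
┏━━━━━━━━━━━━━━━━━━┠─────────────────────────
┃ MapNavigator     ┃                         
┠──────────────────┃┌───┬───┬───┬───┐        
┃══════════════════┃│ 7 │ 8 │ 9 │ ÷ │        
┃..................┃├───┼───┼───┼───┤        
┃══.══.══.═════════┃│ 4 │ 5 │ 6 │ × │        
┃..................┃├───┼───┼───┼───┤        
┃..................┃│ 1 │ 2 │ 3 │ - │        
┃..................┃├───┼───┼───┼───┤        
┃.............♣....┃│ 0 │ . │ = │ + │        


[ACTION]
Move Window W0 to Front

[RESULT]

                                             
                                             
                                             
                   ┏━━━━━━━━━━━━━━━━━━━━━━━━━
                   ┃ Calculator              
┏━━━━━━━━━━━━━━━━━━━━━━━━━━━━━━━━━━━━━━┓─────
┃ MapNavigator                         ┃     
┠──────────────────────────────────────┨     
┃════════════════════.                 ┃     
┃.....................                 ┃     
┃══.══.══.═════════...                 ┃     
┃.....................                 ┃     
┃...................@.                 ┃     
┃.....................                 ┃     
┃.............♣.......                 ┃     


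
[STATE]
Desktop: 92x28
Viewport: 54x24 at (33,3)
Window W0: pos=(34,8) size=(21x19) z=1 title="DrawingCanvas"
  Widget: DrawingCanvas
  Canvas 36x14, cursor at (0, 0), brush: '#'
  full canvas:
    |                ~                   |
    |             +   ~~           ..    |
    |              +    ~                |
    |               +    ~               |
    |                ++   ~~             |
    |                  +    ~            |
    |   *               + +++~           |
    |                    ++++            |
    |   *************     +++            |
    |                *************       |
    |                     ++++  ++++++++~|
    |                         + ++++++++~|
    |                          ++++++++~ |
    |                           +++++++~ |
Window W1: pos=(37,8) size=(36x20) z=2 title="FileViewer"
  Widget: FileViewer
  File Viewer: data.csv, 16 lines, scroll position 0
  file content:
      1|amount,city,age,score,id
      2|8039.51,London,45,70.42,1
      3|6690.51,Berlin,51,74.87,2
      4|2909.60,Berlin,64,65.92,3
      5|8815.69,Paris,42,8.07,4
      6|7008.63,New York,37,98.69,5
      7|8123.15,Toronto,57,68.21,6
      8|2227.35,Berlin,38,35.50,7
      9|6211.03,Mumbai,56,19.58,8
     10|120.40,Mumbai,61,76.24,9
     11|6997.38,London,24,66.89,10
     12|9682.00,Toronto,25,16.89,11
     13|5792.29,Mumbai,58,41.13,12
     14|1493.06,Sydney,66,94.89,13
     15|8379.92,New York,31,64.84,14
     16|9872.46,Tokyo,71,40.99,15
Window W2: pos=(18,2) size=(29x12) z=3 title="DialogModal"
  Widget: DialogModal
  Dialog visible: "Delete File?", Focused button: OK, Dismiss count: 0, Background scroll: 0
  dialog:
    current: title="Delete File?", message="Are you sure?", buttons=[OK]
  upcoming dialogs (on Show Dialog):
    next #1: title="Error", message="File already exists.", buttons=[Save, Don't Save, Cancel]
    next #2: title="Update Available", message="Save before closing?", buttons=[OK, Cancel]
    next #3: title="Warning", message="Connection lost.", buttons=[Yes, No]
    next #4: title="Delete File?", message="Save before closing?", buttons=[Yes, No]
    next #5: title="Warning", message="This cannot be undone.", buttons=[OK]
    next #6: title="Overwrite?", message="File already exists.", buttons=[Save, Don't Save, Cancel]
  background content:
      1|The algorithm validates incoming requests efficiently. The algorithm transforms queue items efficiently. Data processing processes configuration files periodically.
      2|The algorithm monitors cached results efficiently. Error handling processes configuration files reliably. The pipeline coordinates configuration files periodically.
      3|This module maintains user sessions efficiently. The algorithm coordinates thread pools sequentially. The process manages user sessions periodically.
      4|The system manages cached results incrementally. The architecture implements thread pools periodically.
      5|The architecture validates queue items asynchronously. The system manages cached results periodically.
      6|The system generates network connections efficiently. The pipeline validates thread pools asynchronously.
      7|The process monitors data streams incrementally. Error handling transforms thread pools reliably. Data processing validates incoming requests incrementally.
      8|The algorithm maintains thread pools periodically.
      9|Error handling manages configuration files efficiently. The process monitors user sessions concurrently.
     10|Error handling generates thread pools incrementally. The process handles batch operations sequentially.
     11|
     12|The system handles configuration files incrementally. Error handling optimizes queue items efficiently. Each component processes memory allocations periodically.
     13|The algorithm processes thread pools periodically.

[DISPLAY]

             ┃                                        
─────────────┨                                        
validates inc┃                                        
───────┐ cach┃                                        
 File? │user ┃                                        
 sure? │hed r┃━━━━━━━━━━━━━━━━━━━━━━━━━┓              
K]     │ates ┃er                       ┃              
───────┘etwor┃─────────────────────────┨              
nitors data s┃ty,age,score,id         ▲┃              
maintains thr┃ondon,45,70.42,1        █┃              
━━━━━━━━━━━━━┛erlin,51,74.87,2        ░┃              
 ┃  ┃2909.60,Berlin,64,65.92,3        ░┃              
 ┃  ┃8815.69,Paris,42,8.07,4          ░┃              
 ┃  ┃7008.63,New York,37,98.69,5      ░┃              
 ┃  ┃8123.15,Toronto,57,68.21,6       ░┃              
 ┃  ┃2227.35,Berlin,38,35.50,7        ░┃              
 ┃  ┃6211.03,Mumbai,56,19.58,8        ░┃              
 ┃  ┃120.40,Mumbai,61,76.24,9         ░┃              
 ┃  ┃6997.38,London,24,66.89,10       ░┃              
 ┃  ┃9682.00,Toronto,25,16.89,11      ░┃              
 ┃  ┃5792.29,Mumbai,58,41.13,12       ░┃              
 ┃  ┃1493.06,Sydney,66,94.89,13       ░┃              
 ┃  ┃8379.92,New York,31,64.84,14     ░┃              
 ┗━━┃9872.46,Tokyo,71,40.99,15        ▼┃              


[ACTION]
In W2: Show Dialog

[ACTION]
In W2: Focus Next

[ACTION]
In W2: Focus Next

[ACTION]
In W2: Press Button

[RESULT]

             ┃                                        
─────────────┨                                        
validates inc┃                                        
monitors cach┃                                        
intains user ┃                                        
ages cached r┃━━━━━━━━━━━━━━━━━━━━━━━━━┓              
re validates ┃er                       ┃              
erates networ┃─────────────────────────┨              
nitors data s┃ty,age,score,id         ▲┃              
maintains thr┃ondon,45,70.42,1        █┃              
━━━━━━━━━━━━━┛erlin,51,74.87,2        ░┃              
 ┃  ┃2909.60,Berlin,64,65.92,3        ░┃              
 ┃  ┃8815.69,Paris,42,8.07,4          ░┃              
 ┃  ┃7008.63,New York,37,98.69,5      ░┃              
 ┃  ┃8123.15,Toronto,57,68.21,6       ░┃              
 ┃  ┃2227.35,Berlin,38,35.50,7        ░┃              
 ┃  ┃6211.03,Mumbai,56,19.58,8        ░┃              
 ┃  ┃120.40,Mumbai,61,76.24,9         ░┃              
 ┃  ┃6997.38,London,24,66.89,10       ░┃              
 ┃  ┃9682.00,Toronto,25,16.89,11      ░┃              
 ┃  ┃5792.29,Mumbai,58,41.13,12       ░┃              
 ┃  ┃1493.06,Sydney,66,94.89,13       ░┃              
 ┃  ┃8379.92,New York,31,64.84,14     ░┃              
 ┗━━┃9872.46,Tokyo,71,40.99,15        ▼┃              


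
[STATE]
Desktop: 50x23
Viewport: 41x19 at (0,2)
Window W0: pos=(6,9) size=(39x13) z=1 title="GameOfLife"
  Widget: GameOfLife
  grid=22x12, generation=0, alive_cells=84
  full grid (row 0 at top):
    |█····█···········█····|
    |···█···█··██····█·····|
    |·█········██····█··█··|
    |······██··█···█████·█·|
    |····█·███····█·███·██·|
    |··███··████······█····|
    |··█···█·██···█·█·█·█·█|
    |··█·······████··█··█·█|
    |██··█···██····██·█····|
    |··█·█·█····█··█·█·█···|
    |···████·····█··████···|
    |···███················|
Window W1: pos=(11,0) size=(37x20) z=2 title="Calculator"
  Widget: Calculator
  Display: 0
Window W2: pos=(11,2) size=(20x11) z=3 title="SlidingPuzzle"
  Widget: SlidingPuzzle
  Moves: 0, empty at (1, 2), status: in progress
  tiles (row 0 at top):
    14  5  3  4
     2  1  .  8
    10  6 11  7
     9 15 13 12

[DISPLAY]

           ┏━━━━━━━━━━━━━━━━━━┓──────────
           ┃ SlidingPuzzle    ┃          
           ┠──────────────────┨          
           ┃┌────┬────┬────┬──┃          
           ┃│ 14 │  5 │  3 │  ┃          
           ┃├────┼────┼────┼──┃          
           ┃│  2 │  1 │    │  ┃          
      ┏━━━━┃├────┼────┼────┼──┃          
      ┃ Gam┃│ 10 │  6 │ 11 │  ┃          
      ┠────┃├────┼────┼────┼──┃          
      ┃Gen:┗━━━━━━━━━━━━━━━━━━┛          
      ┃·█··┃│ C │ MC│ MR│ M+│            
      ┃····┃└───┴───┴───┴───┘            
      ┃····┃                             
      ┃··██┃                             
      ┃··█·┃                             
      ┃··█·┃                             
      ┃██··┗━━━━━━━━━━━━━━━━━━━━━━━━━━━━━
      ┃··█·█·█····█··█·█·█···            


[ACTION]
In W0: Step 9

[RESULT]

           ┏━━━━━━━━━━━━━━━━━━┓──────────
           ┃ SlidingPuzzle    ┃          
           ┠──────────────────┨          
           ┃┌────┬────┬────┬──┃          
           ┃│ 14 │  5 │  3 │  ┃          
           ┃├────┼────┼────┼──┃          
           ┃│  2 │  1 │    │  ┃          
      ┏━━━━┃├────┼────┼────┼──┃          
      ┃ Gam┃│ 10 │  6 │ 11 │  ┃          
      ┠────┃├────┼────┼────┼──┃          
      ┃Gen:┗━━━━━━━━━━━━━━━━━━┛          
      ┃····┃│ C │ MC│ MR│ M+│            
      ┃····┃└───┴───┴───┴───┘            
      ┃···█┃                             
      ┃·█··┃                             
      ┃·█··┃                             
      ┃····┃                             
      ┃····┗━━━━━━━━━━━━━━━━━━━━━━━━━━━━━
      ┃······██··········█···            


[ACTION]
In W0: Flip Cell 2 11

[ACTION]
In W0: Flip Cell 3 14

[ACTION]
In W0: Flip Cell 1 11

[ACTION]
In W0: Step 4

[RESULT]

           ┏━━━━━━━━━━━━━━━━━━┓──────────
           ┃ SlidingPuzzle    ┃          
           ┠──────────────────┨          
           ┃┌────┬────┬────┬──┃          
           ┃│ 14 │  5 │  3 │  ┃          
           ┃├────┼────┼────┼──┃          
           ┃│  2 │  1 │    │  ┃          
      ┏━━━━┃├────┼────┼────┼──┃          
      ┃ Gam┃│ 10 │  6 │ 11 │  ┃          
      ┠────┃├────┼────┼────┼──┃          
      ┃Gen:┗━━━━━━━━━━━━━━━━━━┛          
      ┃····┃│ C │ MC│ MR│ M+│            
      ┃···█┃└───┴───┴───┴───┘            
      ┃····┃                             
      ┃····┃                             
      ┃····┃                             
      ┃····┃                             
      ┃····┗━━━━━━━━━━━━━━━━━━━━━━━━━━━━━
      ┃······██··········██··            


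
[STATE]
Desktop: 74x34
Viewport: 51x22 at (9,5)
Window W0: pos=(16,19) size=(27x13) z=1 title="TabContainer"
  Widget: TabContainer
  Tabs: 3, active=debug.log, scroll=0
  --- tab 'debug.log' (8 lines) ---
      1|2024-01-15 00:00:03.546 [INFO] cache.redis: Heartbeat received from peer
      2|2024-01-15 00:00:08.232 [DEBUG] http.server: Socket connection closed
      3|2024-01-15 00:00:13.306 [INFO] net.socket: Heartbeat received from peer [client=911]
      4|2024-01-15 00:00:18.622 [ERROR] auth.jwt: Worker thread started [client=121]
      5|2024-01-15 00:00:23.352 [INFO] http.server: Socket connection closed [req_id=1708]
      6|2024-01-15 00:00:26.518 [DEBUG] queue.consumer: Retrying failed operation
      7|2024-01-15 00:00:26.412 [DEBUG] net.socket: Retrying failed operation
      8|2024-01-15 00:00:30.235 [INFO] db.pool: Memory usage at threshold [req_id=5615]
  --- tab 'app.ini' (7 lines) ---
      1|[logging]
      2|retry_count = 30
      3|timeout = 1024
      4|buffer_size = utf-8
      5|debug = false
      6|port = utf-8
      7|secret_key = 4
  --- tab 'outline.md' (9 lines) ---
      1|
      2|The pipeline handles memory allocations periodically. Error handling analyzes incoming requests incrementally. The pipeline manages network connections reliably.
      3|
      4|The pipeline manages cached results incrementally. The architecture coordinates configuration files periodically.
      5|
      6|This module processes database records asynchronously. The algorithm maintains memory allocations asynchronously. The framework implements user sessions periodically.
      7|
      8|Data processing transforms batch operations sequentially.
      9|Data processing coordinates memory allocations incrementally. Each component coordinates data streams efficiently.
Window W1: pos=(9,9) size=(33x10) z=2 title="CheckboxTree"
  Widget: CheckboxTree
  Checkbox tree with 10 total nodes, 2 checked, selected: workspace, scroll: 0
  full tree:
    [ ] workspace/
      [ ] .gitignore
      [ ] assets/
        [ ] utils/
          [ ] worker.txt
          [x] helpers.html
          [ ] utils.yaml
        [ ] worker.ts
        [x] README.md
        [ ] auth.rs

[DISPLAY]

                                                   
                                                   
                                                   
                                                   
┏━━━━━━━━━━━━━━━━━━━━━━━━━━━━━━━┓                  
┃ CheckboxTree                  ┃                  
┠───────────────────────────────┨                  
┃>[-] workspace/                ┃                  
┃   [ ] .gitignore              ┃                  
┃   [-] assets/                 ┃                  
┃     [-] utils/                ┃                  
┃       [ ] worker.txt          ┃                  
┃       [x] helpers.html        ┃                  
┗━━━━━━━━━━━━━━━━━━━━━━━━━━━━━━━┛                  
       ┏━━━━━━━━━━━━━━━━━━━━━━━━━┓                 
       ┃ TabContainer            ┃                 
       ┠─────────────────────────┨                 
       ┃[debug.log]│ app.ini │ ou┃                 
       ┃─────────────────────────┃                 
       ┃2024-01-15 00:00:03.546 [┃                 
       ┃2024-01-15 00:00:08.232 [┃                 
       ┃2024-01-15 00:00:13.306 [┃                 


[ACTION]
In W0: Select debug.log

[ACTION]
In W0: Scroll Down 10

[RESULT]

                                                   
                                                   
                                                   
                                                   
┏━━━━━━━━━━━━━━━━━━━━━━━━━━━━━━━┓                  
┃ CheckboxTree                  ┃                  
┠───────────────────────────────┨                  
┃>[-] workspace/                ┃                  
┃   [ ] .gitignore              ┃                  
┃   [-] assets/                 ┃                  
┃     [-] utils/                ┃                  
┃       [ ] worker.txt          ┃                  
┃       [x] helpers.html        ┃                  
┗━━━━━━━━━━━━━━━━━━━━━━━━━━━━━━━┛                  
       ┏━━━━━━━━━━━━━━━━━━━━━━━━━┓                 
       ┃ TabContainer            ┃                 
       ┠─────────────────────────┨                 
       ┃[debug.log]│ app.ini │ ou┃                 
       ┃─────────────────────────┃                 
       ┃2024-01-15 00:00:30.235 [┃                 
       ┃                         ┃                 
       ┃                         ┃                 


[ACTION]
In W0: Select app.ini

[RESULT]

                                                   
                                                   
                                                   
                                                   
┏━━━━━━━━━━━━━━━━━━━━━━━━━━━━━━━┓                  
┃ CheckboxTree                  ┃                  
┠───────────────────────────────┨                  
┃>[-] workspace/                ┃                  
┃   [ ] .gitignore              ┃                  
┃   [-] assets/                 ┃                  
┃     [-] utils/                ┃                  
┃       [ ] worker.txt          ┃                  
┃       [x] helpers.html        ┃                  
┗━━━━━━━━━━━━━━━━━━━━━━━━━━━━━━━┛                  
       ┏━━━━━━━━━━━━━━━━━━━━━━━━━┓                 
       ┃ TabContainer            ┃                 
       ┠─────────────────────────┨                 
       ┃ debug.log │[app.ini]│ ou┃                 
       ┃─────────────────────────┃                 
       ┃[logging]                ┃                 
       ┃retry_count = 30         ┃                 
       ┃timeout = 1024           ┃                 


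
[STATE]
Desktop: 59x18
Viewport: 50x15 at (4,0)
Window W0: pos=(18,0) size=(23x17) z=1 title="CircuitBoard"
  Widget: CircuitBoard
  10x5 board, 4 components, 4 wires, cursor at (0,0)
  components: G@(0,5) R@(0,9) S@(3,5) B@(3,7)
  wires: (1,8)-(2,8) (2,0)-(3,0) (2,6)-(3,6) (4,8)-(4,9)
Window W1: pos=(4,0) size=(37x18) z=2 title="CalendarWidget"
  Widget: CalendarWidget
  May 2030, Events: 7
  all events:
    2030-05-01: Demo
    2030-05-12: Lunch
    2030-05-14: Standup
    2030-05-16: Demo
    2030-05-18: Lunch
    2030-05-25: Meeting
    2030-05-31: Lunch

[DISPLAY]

┏━━━━━━━━━━━━━━━━━━━━━━━━━━━━━━━━━━━┓             
┃ CalendarWidget                    ┃             
┠───────────────────────────────────┨             
┃              May 2030             ┃             
┃Mo Tu We Th Fr Sa Su               ┃             
┃       1*  2  3  4  5              ┃             
┃ 6  7  8  9 10 11 12*              ┃             
┃13 14* 15 16* 17 18* 19            ┃             
┃20 21 22 23 24 25* 26              ┃             
┃27 28 29 30 31*                    ┃             
┃                                   ┃             
┃                                   ┃             
┃                                   ┃             
┃                                   ┃             
┃                                   ┃             


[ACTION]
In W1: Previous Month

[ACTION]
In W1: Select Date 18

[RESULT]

┏━━━━━━━━━━━━━━━━━━━━━━━━━━━━━━━━━━━┓             
┃ CalendarWidget                    ┃             
┠───────────────────────────────────┨             
┃             April 2030            ┃             
┃Mo Tu We Th Fr Sa Su               ┃             
┃ 1  2  3  4  5  6  7               ┃             
┃ 8  9 10 11 12 13 14               ┃             
┃15 16 17 [18] 19 20 21             ┃             
┃22 23 24 25 26 27 28               ┃             
┃29 30                              ┃             
┃                                   ┃             
┃                                   ┃             
┃                                   ┃             
┃                                   ┃             
┃                                   ┃             


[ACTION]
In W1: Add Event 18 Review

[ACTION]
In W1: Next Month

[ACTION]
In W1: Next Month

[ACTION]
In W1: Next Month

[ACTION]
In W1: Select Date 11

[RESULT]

┏━━━━━━━━━━━━━━━━━━━━━━━━━━━━━━━━━━━┓             
┃ CalendarWidget                    ┃             
┠───────────────────────────────────┨             
┃             July 2030             ┃             
┃Mo Tu We Th Fr Sa Su               ┃             
┃ 1  2  3  4  5  6  7               ┃             
┃ 8  9 10 [11] 12 13 14             ┃             
┃15 16 17 18 19 20 21               ┃             
┃22 23 24 25 26 27 28               ┃             
┃29 30 31                           ┃             
┃                                   ┃             
┃                                   ┃             
┃                                   ┃             
┃                                   ┃             
┃                                   ┃             


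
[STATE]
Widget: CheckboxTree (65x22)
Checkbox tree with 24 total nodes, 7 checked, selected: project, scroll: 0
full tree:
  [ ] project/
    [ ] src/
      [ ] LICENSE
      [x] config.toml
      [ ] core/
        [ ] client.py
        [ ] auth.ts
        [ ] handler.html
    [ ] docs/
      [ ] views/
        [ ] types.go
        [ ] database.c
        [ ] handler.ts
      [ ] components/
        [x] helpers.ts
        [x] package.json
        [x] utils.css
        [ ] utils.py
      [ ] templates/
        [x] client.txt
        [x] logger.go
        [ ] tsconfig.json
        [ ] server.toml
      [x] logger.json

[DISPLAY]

>[-] project/                                                    
   [-] src/                                                      
     [ ] LICENSE                                                 
     [x] config.toml                                             
     [ ] core/                                                   
       [ ] client.py                                             
       [ ] auth.ts                                               
       [ ] handler.html                                          
   [-] docs/                                                     
     [ ] views/                                                  
       [ ] types.go                                              
       [ ] database.c                                            
       [ ] handler.ts                                            
     [-] components/                                             
       [x] helpers.ts                                            
       [x] package.json                                          
       [x] utils.css                                             
       [ ] utils.py                                              
     [-] templates/                                              
       [x] client.txt                                            
       [x] logger.go                                             
       [ ] tsconfig.json                                         


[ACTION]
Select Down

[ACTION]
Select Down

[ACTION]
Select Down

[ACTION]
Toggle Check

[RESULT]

 [-] project/                                                    
   [ ] src/                                                      
     [ ] LICENSE                                                 
>    [ ] config.toml                                             
     [ ] core/                                                   
       [ ] client.py                                             
       [ ] auth.ts                                               
       [ ] handler.html                                          
   [-] docs/                                                     
     [ ] views/                                                  
       [ ] types.go                                              
       [ ] database.c                                            
       [ ] handler.ts                                            
     [-] components/                                             
       [x] helpers.ts                                            
       [x] package.json                                          
       [x] utils.css                                             
       [ ] utils.py                                              
     [-] templates/                                              
       [x] client.txt                                            
       [x] logger.go                                             
       [ ] tsconfig.json                                         


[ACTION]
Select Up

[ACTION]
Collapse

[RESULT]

 [-] project/                                                    
   [ ] src/                                                      
>    [ ] LICENSE                                                 
     [ ] config.toml                                             
     [ ] core/                                                   
       [ ] client.py                                             
       [ ] auth.ts                                               
       [ ] handler.html                                          
   [-] docs/                                                     
     [ ] views/                                                  
       [ ] types.go                                              
       [ ] database.c                                            
       [ ] handler.ts                                            
     [-] components/                                             
       [x] helpers.ts                                            
       [x] package.json                                          
       [x] utils.css                                             
       [ ] utils.py                                              
     [-] templates/                                              
       [x] client.txt                                            
       [x] logger.go                                             
       [ ] tsconfig.json                                         


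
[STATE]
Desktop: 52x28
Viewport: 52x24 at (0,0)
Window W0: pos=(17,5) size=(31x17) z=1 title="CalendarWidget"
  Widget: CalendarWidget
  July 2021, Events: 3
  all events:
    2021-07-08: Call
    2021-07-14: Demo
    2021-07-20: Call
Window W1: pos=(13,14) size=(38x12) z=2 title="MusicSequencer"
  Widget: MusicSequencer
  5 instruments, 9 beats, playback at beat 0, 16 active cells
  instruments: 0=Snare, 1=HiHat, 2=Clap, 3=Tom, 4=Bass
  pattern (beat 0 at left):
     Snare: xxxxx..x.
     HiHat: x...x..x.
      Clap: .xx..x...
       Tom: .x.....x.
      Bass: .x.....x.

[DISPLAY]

                                                    
                                                    
                                                    
                                                    
                                                    
                 ┏━━━━━━━━━━━━━━━━━━━━━━━━━━━━━┓    
                 ┃ CalendarWidget              ┃    
                 ┠─────────────────────────────┨    
                 ┃          July 2021          ┃    
                 ┃Mo Tu We Th Fr Sa Su         ┃    
                 ┃          1  2  3  4         ┃    
                 ┃ 5  6  7  8*  9 10 11        ┃    
                 ┃12 13 14* 15 16 17 18        ┃    
                 ┃19 20* 21 22 23 24 25        ┃    
             ┏━━━━━━━━━━━━━━━━━━━━━━━━━━━━━━━━━━━━┓ 
             ┃ MusicSequencer                     ┃ 
             ┠────────────────────────────────────┨ 
             ┃      ▼12345678                     ┃ 
             ┃ Snare█████··█·                     ┃ 
             ┃ HiHat█···█··█·                     ┃ 
             ┃  Clap·██··█···                     ┃ 
             ┃   Tom·█·····█·                     ┃ 
             ┃  Bass·█·····█·                     ┃ 
             ┃                                    ┃ 


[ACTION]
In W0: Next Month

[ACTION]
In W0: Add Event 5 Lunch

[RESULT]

                                                    
                                                    
                                                    
                                                    
                                                    
                 ┏━━━━━━━━━━━━━━━━━━━━━━━━━━━━━┓    
                 ┃ CalendarWidget              ┃    
                 ┠─────────────────────────────┨    
                 ┃         August 2021         ┃    
                 ┃Mo Tu We Th Fr Sa Su         ┃    
                 ┃                   1         ┃    
                 ┃ 2  3  4  5*  6  7  8        ┃    
                 ┃ 9 10 11 12 13 14 15         ┃    
                 ┃16 17 18 19 20 21 22         ┃    
             ┏━━━━━━━━━━━━━━━━━━━━━━━━━━━━━━━━━━━━┓ 
             ┃ MusicSequencer                     ┃ 
             ┠────────────────────────────────────┨ 
             ┃      ▼12345678                     ┃ 
             ┃ Snare█████··█·                     ┃ 
             ┃ HiHat█···█··█·                     ┃ 
             ┃  Clap·██··█···                     ┃ 
             ┃   Tom·█·····█·                     ┃ 
             ┃  Bass·█·····█·                     ┃ 
             ┃                                    ┃ 


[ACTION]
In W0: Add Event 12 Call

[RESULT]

                                                    
                                                    
                                                    
                                                    
                                                    
                 ┏━━━━━━━━━━━━━━━━━━━━━━━━━━━━━┓    
                 ┃ CalendarWidget              ┃    
                 ┠─────────────────────────────┨    
                 ┃         August 2021         ┃    
                 ┃Mo Tu We Th Fr Sa Su         ┃    
                 ┃                   1         ┃    
                 ┃ 2  3  4  5*  6  7  8        ┃    
                 ┃ 9 10 11 12* 13 14 15        ┃    
                 ┃16 17 18 19 20 21 22         ┃    
             ┏━━━━━━━━━━━━━━━━━━━━━━━━━━━━━━━━━━━━┓ 
             ┃ MusicSequencer                     ┃ 
             ┠────────────────────────────────────┨ 
             ┃      ▼12345678                     ┃ 
             ┃ Snare█████··█·                     ┃ 
             ┃ HiHat█···█··█·                     ┃ 
             ┃  Clap·██··█···                     ┃ 
             ┃   Tom·█·····█·                     ┃ 
             ┃  Bass·█·····█·                     ┃ 
             ┃                                    ┃ 


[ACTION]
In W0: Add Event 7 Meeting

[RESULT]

                                                    
                                                    
                                                    
                                                    
                                                    
                 ┏━━━━━━━━━━━━━━━━━━━━━━━━━━━━━┓    
                 ┃ CalendarWidget              ┃    
                 ┠─────────────────────────────┨    
                 ┃         August 2021         ┃    
                 ┃Mo Tu We Th Fr Sa Su         ┃    
                 ┃                   1         ┃    
                 ┃ 2  3  4  5*  6  7*  8       ┃    
                 ┃ 9 10 11 12* 13 14 15        ┃    
                 ┃16 17 18 19 20 21 22         ┃    
             ┏━━━━━━━━━━━━━━━━━━━━━━━━━━━━━━━━━━━━┓ 
             ┃ MusicSequencer                     ┃ 
             ┠────────────────────────────────────┨ 
             ┃      ▼12345678                     ┃ 
             ┃ Snare█████··█·                     ┃ 
             ┃ HiHat█···█··█·                     ┃ 
             ┃  Clap·██··█···                     ┃ 
             ┃   Tom·█·····█·                     ┃ 
             ┃  Bass·█·····█·                     ┃ 
             ┃                                    ┃ 


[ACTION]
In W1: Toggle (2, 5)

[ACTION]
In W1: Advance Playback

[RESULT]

                                                    
                                                    
                                                    
                                                    
                                                    
                 ┏━━━━━━━━━━━━━━━━━━━━━━━━━━━━━┓    
                 ┃ CalendarWidget              ┃    
                 ┠─────────────────────────────┨    
                 ┃         August 2021         ┃    
                 ┃Mo Tu We Th Fr Sa Su         ┃    
                 ┃                   1         ┃    
                 ┃ 2  3  4  5*  6  7*  8       ┃    
                 ┃ 9 10 11 12* 13 14 15        ┃    
                 ┃16 17 18 19 20 21 22         ┃    
             ┏━━━━━━━━━━━━━━━━━━━━━━━━━━━━━━━━━━━━┓ 
             ┃ MusicSequencer                     ┃ 
             ┠────────────────────────────────────┨ 
             ┃      0▼2345678                     ┃ 
             ┃ Snare█████··█·                     ┃ 
             ┃ HiHat█···█··█·                     ┃ 
             ┃  Clap·██······                     ┃ 
             ┃   Tom·█·····█·                     ┃ 
             ┃  Bass·█·····█·                     ┃ 
             ┃                                    ┃ 
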